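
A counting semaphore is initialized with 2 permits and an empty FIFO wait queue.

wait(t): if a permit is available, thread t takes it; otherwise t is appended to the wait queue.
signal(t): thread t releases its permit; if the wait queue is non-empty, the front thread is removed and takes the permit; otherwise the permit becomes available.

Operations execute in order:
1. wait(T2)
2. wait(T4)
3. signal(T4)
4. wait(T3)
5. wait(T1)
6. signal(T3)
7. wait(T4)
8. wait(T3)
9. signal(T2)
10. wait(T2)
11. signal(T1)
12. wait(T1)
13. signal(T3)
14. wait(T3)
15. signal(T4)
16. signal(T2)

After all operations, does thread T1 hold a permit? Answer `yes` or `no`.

Step 1: wait(T2) -> count=1 queue=[] holders={T2}
Step 2: wait(T4) -> count=0 queue=[] holders={T2,T4}
Step 3: signal(T4) -> count=1 queue=[] holders={T2}
Step 4: wait(T3) -> count=0 queue=[] holders={T2,T3}
Step 5: wait(T1) -> count=0 queue=[T1] holders={T2,T3}
Step 6: signal(T3) -> count=0 queue=[] holders={T1,T2}
Step 7: wait(T4) -> count=0 queue=[T4] holders={T1,T2}
Step 8: wait(T3) -> count=0 queue=[T4,T3] holders={T1,T2}
Step 9: signal(T2) -> count=0 queue=[T3] holders={T1,T4}
Step 10: wait(T2) -> count=0 queue=[T3,T2] holders={T1,T4}
Step 11: signal(T1) -> count=0 queue=[T2] holders={T3,T4}
Step 12: wait(T1) -> count=0 queue=[T2,T1] holders={T3,T4}
Step 13: signal(T3) -> count=0 queue=[T1] holders={T2,T4}
Step 14: wait(T3) -> count=0 queue=[T1,T3] holders={T2,T4}
Step 15: signal(T4) -> count=0 queue=[T3] holders={T1,T2}
Step 16: signal(T2) -> count=0 queue=[] holders={T1,T3}
Final holders: {T1,T3} -> T1 in holders

Answer: yes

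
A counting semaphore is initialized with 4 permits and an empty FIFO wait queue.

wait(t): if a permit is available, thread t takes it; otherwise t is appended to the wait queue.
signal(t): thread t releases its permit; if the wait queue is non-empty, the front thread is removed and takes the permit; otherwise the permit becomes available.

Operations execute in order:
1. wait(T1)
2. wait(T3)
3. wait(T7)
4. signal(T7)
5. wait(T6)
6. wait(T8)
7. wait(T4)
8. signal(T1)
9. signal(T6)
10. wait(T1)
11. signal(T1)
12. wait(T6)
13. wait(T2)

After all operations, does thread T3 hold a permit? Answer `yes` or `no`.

Step 1: wait(T1) -> count=3 queue=[] holders={T1}
Step 2: wait(T3) -> count=2 queue=[] holders={T1,T3}
Step 3: wait(T7) -> count=1 queue=[] holders={T1,T3,T7}
Step 4: signal(T7) -> count=2 queue=[] holders={T1,T3}
Step 5: wait(T6) -> count=1 queue=[] holders={T1,T3,T6}
Step 6: wait(T8) -> count=0 queue=[] holders={T1,T3,T6,T8}
Step 7: wait(T4) -> count=0 queue=[T4] holders={T1,T3,T6,T8}
Step 8: signal(T1) -> count=0 queue=[] holders={T3,T4,T6,T8}
Step 9: signal(T6) -> count=1 queue=[] holders={T3,T4,T8}
Step 10: wait(T1) -> count=0 queue=[] holders={T1,T3,T4,T8}
Step 11: signal(T1) -> count=1 queue=[] holders={T3,T4,T8}
Step 12: wait(T6) -> count=0 queue=[] holders={T3,T4,T6,T8}
Step 13: wait(T2) -> count=0 queue=[T2] holders={T3,T4,T6,T8}
Final holders: {T3,T4,T6,T8} -> T3 in holders

Answer: yes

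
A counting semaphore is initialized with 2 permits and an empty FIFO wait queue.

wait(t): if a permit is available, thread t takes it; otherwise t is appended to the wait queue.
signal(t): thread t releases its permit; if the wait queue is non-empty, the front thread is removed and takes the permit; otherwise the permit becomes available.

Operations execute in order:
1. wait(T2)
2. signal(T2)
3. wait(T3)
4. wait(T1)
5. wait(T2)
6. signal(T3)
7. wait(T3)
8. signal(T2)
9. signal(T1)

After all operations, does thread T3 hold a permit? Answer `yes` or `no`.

Answer: yes

Derivation:
Step 1: wait(T2) -> count=1 queue=[] holders={T2}
Step 2: signal(T2) -> count=2 queue=[] holders={none}
Step 3: wait(T3) -> count=1 queue=[] holders={T3}
Step 4: wait(T1) -> count=0 queue=[] holders={T1,T3}
Step 5: wait(T2) -> count=0 queue=[T2] holders={T1,T3}
Step 6: signal(T3) -> count=0 queue=[] holders={T1,T2}
Step 7: wait(T3) -> count=0 queue=[T3] holders={T1,T2}
Step 8: signal(T2) -> count=0 queue=[] holders={T1,T3}
Step 9: signal(T1) -> count=1 queue=[] holders={T3}
Final holders: {T3} -> T3 in holders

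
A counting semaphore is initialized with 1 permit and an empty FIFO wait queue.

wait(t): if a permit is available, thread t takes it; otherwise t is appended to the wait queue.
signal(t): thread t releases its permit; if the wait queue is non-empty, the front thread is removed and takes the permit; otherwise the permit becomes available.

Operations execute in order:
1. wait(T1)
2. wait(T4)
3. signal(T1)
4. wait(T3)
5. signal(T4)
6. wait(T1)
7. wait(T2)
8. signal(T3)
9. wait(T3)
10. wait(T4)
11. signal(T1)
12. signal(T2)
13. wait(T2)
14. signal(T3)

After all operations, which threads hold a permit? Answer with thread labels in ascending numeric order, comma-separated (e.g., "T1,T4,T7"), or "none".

Answer: T4

Derivation:
Step 1: wait(T1) -> count=0 queue=[] holders={T1}
Step 2: wait(T4) -> count=0 queue=[T4] holders={T1}
Step 3: signal(T1) -> count=0 queue=[] holders={T4}
Step 4: wait(T3) -> count=0 queue=[T3] holders={T4}
Step 5: signal(T4) -> count=0 queue=[] holders={T3}
Step 6: wait(T1) -> count=0 queue=[T1] holders={T3}
Step 7: wait(T2) -> count=0 queue=[T1,T2] holders={T3}
Step 8: signal(T3) -> count=0 queue=[T2] holders={T1}
Step 9: wait(T3) -> count=0 queue=[T2,T3] holders={T1}
Step 10: wait(T4) -> count=0 queue=[T2,T3,T4] holders={T1}
Step 11: signal(T1) -> count=0 queue=[T3,T4] holders={T2}
Step 12: signal(T2) -> count=0 queue=[T4] holders={T3}
Step 13: wait(T2) -> count=0 queue=[T4,T2] holders={T3}
Step 14: signal(T3) -> count=0 queue=[T2] holders={T4}
Final holders: T4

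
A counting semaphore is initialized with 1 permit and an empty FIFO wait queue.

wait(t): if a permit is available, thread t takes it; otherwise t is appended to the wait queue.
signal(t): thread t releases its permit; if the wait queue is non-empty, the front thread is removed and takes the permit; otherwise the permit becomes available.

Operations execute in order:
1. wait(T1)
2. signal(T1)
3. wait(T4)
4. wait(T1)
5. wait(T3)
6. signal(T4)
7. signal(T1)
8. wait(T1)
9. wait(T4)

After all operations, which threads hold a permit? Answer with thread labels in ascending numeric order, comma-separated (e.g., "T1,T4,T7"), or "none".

Step 1: wait(T1) -> count=0 queue=[] holders={T1}
Step 2: signal(T1) -> count=1 queue=[] holders={none}
Step 3: wait(T4) -> count=0 queue=[] holders={T4}
Step 4: wait(T1) -> count=0 queue=[T1] holders={T4}
Step 5: wait(T3) -> count=0 queue=[T1,T3] holders={T4}
Step 6: signal(T4) -> count=0 queue=[T3] holders={T1}
Step 7: signal(T1) -> count=0 queue=[] holders={T3}
Step 8: wait(T1) -> count=0 queue=[T1] holders={T3}
Step 9: wait(T4) -> count=0 queue=[T1,T4] holders={T3}
Final holders: T3

Answer: T3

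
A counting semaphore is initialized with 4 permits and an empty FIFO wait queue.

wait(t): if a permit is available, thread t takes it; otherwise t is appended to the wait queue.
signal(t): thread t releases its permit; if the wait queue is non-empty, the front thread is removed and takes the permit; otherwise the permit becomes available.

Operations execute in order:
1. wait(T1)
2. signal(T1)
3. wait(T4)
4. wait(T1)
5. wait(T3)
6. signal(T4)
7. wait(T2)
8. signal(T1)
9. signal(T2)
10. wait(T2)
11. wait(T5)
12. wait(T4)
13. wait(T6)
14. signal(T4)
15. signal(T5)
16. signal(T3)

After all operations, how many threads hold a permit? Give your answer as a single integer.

Answer: 2

Derivation:
Step 1: wait(T1) -> count=3 queue=[] holders={T1}
Step 2: signal(T1) -> count=4 queue=[] holders={none}
Step 3: wait(T4) -> count=3 queue=[] holders={T4}
Step 4: wait(T1) -> count=2 queue=[] holders={T1,T4}
Step 5: wait(T3) -> count=1 queue=[] holders={T1,T3,T4}
Step 6: signal(T4) -> count=2 queue=[] holders={T1,T3}
Step 7: wait(T2) -> count=1 queue=[] holders={T1,T2,T3}
Step 8: signal(T1) -> count=2 queue=[] holders={T2,T3}
Step 9: signal(T2) -> count=3 queue=[] holders={T3}
Step 10: wait(T2) -> count=2 queue=[] holders={T2,T3}
Step 11: wait(T5) -> count=1 queue=[] holders={T2,T3,T5}
Step 12: wait(T4) -> count=0 queue=[] holders={T2,T3,T4,T5}
Step 13: wait(T6) -> count=0 queue=[T6] holders={T2,T3,T4,T5}
Step 14: signal(T4) -> count=0 queue=[] holders={T2,T3,T5,T6}
Step 15: signal(T5) -> count=1 queue=[] holders={T2,T3,T6}
Step 16: signal(T3) -> count=2 queue=[] holders={T2,T6}
Final holders: {T2,T6} -> 2 thread(s)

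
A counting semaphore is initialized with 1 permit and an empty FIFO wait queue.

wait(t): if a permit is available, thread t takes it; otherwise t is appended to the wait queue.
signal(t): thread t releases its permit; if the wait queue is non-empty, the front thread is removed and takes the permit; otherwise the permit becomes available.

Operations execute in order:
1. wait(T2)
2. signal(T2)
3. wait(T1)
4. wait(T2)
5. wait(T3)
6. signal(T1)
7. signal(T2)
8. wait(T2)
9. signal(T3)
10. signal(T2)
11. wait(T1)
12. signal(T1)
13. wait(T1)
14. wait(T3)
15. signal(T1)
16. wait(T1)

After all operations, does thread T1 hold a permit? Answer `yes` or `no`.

Answer: no

Derivation:
Step 1: wait(T2) -> count=0 queue=[] holders={T2}
Step 2: signal(T2) -> count=1 queue=[] holders={none}
Step 3: wait(T1) -> count=0 queue=[] holders={T1}
Step 4: wait(T2) -> count=0 queue=[T2] holders={T1}
Step 5: wait(T3) -> count=0 queue=[T2,T3] holders={T1}
Step 6: signal(T1) -> count=0 queue=[T3] holders={T2}
Step 7: signal(T2) -> count=0 queue=[] holders={T3}
Step 8: wait(T2) -> count=0 queue=[T2] holders={T3}
Step 9: signal(T3) -> count=0 queue=[] holders={T2}
Step 10: signal(T2) -> count=1 queue=[] holders={none}
Step 11: wait(T1) -> count=0 queue=[] holders={T1}
Step 12: signal(T1) -> count=1 queue=[] holders={none}
Step 13: wait(T1) -> count=0 queue=[] holders={T1}
Step 14: wait(T3) -> count=0 queue=[T3] holders={T1}
Step 15: signal(T1) -> count=0 queue=[] holders={T3}
Step 16: wait(T1) -> count=0 queue=[T1] holders={T3}
Final holders: {T3} -> T1 not in holders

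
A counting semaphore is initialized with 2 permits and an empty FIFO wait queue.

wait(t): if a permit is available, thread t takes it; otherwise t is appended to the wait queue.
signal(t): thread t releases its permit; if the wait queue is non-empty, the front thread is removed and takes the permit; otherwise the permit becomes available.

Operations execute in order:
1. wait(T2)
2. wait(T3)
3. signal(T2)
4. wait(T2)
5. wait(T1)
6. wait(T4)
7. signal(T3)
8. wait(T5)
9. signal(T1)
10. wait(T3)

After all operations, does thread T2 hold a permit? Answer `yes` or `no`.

Step 1: wait(T2) -> count=1 queue=[] holders={T2}
Step 2: wait(T3) -> count=0 queue=[] holders={T2,T3}
Step 3: signal(T2) -> count=1 queue=[] holders={T3}
Step 4: wait(T2) -> count=0 queue=[] holders={T2,T3}
Step 5: wait(T1) -> count=0 queue=[T1] holders={T2,T3}
Step 6: wait(T4) -> count=0 queue=[T1,T4] holders={T2,T3}
Step 7: signal(T3) -> count=0 queue=[T4] holders={T1,T2}
Step 8: wait(T5) -> count=0 queue=[T4,T5] holders={T1,T2}
Step 9: signal(T1) -> count=0 queue=[T5] holders={T2,T4}
Step 10: wait(T3) -> count=0 queue=[T5,T3] holders={T2,T4}
Final holders: {T2,T4} -> T2 in holders

Answer: yes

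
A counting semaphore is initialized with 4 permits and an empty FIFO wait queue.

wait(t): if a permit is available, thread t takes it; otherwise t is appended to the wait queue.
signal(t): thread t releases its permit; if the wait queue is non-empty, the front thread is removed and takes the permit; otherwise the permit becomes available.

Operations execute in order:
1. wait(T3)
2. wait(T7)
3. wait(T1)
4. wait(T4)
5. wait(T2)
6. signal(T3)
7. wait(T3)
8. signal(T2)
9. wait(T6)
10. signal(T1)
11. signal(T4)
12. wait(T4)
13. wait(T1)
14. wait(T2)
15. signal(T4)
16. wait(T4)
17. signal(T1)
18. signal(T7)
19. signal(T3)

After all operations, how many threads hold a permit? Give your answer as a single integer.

Step 1: wait(T3) -> count=3 queue=[] holders={T3}
Step 2: wait(T7) -> count=2 queue=[] holders={T3,T7}
Step 3: wait(T1) -> count=1 queue=[] holders={T1,T3,T7}
Step 4: wait(T4) -> count=0 queue=[] holders={T1,T3,T4,T7}
Step 5: wait(T2) -> count=0 queue=[T2] holders={T1,T3,T4,T7}
Step 6: signal(T3) -> count=0 queue=[] holders={T1,T2,T4,T7}
Step 7: wait(T3) -> count=0 queue=[T3] holders={T1,T2,T4,T7}
Step 8: signal(T2) -> count=0 queue=[] holders={T1,T3,T4,T7}
Step 9: wait(T6) -> count=0 queue=[T6] holders={T1,T3,T4,T7}
Step 10: signal(T1) -> count=0 queue=[] holders={T3,T4,T6,T7}
Step 11: signal(T4) -> count=1 queue=[] holders={T3,T6,T7}
Step 12: wait(T4) -> count=0 queue=[] holders={T3,T4,T6,T7}
Step 13: wait(T1) -> count=0 queue=[T1] holders={T3,T4,T6,T7}
Step 14: wait(T2) -> count=0 queue=[T1,T2] holders={T3,T4,T6,T7}
Step 15: signal(T4) -> count=0 queue=[T2] holders={T1,T3,T6,T7}
Step 16: wait(T4) -> count=0 queue=[T2,T4] holders={T1,T3,T6,T7}
Step 17: signal(T1) -> count=0 queue=[T4] holders={T2,T3,T6,T7}
Step 18: signal(T7) -> count=0 queue=[] holders={T2,T3,T4,T6}
Step 19: signal(T3) -> count=1 queue=[] holders={T2,T4,T6}
Final holders: {T2,T4,T6} -> 3 thread(s)

Answer: 3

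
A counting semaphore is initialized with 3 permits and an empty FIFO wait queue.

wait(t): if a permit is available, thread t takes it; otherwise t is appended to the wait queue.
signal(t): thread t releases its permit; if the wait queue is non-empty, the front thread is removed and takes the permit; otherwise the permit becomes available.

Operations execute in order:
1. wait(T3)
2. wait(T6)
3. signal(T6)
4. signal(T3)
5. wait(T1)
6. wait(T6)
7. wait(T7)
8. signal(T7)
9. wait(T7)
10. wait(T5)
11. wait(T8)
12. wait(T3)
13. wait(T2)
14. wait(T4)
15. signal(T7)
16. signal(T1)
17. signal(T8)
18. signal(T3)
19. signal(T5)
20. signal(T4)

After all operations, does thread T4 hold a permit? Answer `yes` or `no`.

Step 1: wait(T3) -> count=2 queue=[] holders={T3}
Step 2: wait(T6) -> count=1 queue=[] holders={T3,T6}
Step 3: signal(T6) -> count=2 queue=[] holders={T3}
Step 4: signal(T3) -> count=3 queue=[] holders={none}
Step 5: wait(T1) -> count=2 queue=[] holders={T1}
Step 6: wait(T6) -> count=1 queue=[] holders={T1,T6}
Step 7: wait(T7) -> count=0 queue=[] holders={T1,T6,T7}
Step 8: signal(T7) -> count=1 queue=[] holders={T1,T6}
Step 9: wait(T7) -> count=0 queue=[] holders={T1,T6,T7}
Step 10: wait(T5) -> count=0 queue=[T5] holders={T1,T6,T7}
Step 11: wait(T8) -> count=0 queue=[T5,T8] holders={T1,T6,T7}
Step 12: wait(T3) -> count=0 queue=[T5,T8,T3] holders={T1,T6,T7}
Step 13: wait(T2) -> count=0 queue=[T5,T8,T3,T2] holders={T1,T6,T7}
Step 14: wait(T4) -> count=0 queue=[T5,T8,T3,T2,T4] holders={T1,T6,T7}
Step 15: signal(T7) -> count=0 queue=[T8,T3,T2,T4] holders={T1,T5,T6}
Step 16: signal(T1) -> count=0 queue=[T3,T2,T4] holders={T5,T6,T8}
Step 17: signal(T8) -> count=0 queue=[T2,T4] holders={T3,T5,T6}
Step 18: signal(T3) -> count=0 queue=[T4] holders={T2,T5,T6}
Step 19: signal(T5) -> count=0 queue=[] holders={T2,T4,T6}
Step 20: signal(T4) -> count=1 queue=[] holders={T2,T6}
Final holders: {T2,T6} -> T4 not in holders

Answer: no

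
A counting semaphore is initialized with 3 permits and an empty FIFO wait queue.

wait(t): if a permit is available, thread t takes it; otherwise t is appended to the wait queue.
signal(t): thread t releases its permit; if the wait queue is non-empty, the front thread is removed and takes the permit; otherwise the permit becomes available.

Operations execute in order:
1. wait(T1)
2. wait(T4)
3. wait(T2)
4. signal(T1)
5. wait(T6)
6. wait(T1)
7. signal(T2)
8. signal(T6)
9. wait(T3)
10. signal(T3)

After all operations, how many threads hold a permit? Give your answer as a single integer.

Answer: 2

Derivation:
Step 1: wait(T1) -> count=2 queue=[] holders={T1}
Step 2: wait(T4) -> count=1 queue=[] holders={T1,T4}
Step 3: wait(T2) -> count=0 queue=[] holders={T1,T2,T4}
Step 4: signal(T1) -> count=1 queue=[] holders={T2,T4}
Step 5: wait(T6) -> count=0 queue=[] holders={T2,T4,T6}
Step 6: wait(T1) -> count=0 queue=[T1] holders={T2,T4,T6}
Step 7: signal(T2) -> count=0 queue=[] holders={T1,T4,T6}
Step 8: signal(T6) -> count=1 queue=[] holders={T1,T4}
Step 9: wait(T3) -> count=0 queue=[] holders={T1,T3,T4}
Step 10: signal(T3) -> count=1 queue=[] holders={T1,T4}
Final holders: {T1,T4} -> 2 thread(s)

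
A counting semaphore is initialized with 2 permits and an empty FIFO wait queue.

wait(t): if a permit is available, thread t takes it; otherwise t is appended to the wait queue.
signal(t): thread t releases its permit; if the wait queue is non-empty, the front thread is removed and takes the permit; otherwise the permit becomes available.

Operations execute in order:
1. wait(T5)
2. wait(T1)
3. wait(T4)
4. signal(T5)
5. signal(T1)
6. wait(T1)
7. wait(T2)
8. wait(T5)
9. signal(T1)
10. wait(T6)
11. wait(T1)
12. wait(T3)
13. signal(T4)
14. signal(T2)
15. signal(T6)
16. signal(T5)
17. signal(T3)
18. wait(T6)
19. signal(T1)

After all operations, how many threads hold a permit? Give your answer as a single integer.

Step 1: wait(T5) -> count=1 queue=[] holders={T5}
Step 2: wait(T1) -> count=0 queue=[] holders={T1,T5}
Step 3: wait(T4) -> count=0 queue=[T4] holders={T1,T5}
Step 4: signal(T5) -> count=0 queue=[] holders={T1,T4}
Step 5: signal(T1) -> count=1 queue=[] holders={T4}
Step 6: wait(T1) -> count=0 queue=[] holders={T1,T4}
Step 7: wait(T2) -> count=0 queue=[T2] holders={T1,T4}
Step 8: wait(T5) -> count=0 queue=[T2,T5] holders={T1,T4}
Step 9: signal(T1) -> count=0 queue=[T5] holders={T2,T4}
Step 10: wait(T6) -> count=0 queue=[T5,T6] holders={T2,T4}
Step 11: wait(T1) -> count=0 queue=[T5,T6,T1] holders={T2,T4}
Step 12: wait(T3) -> count=0 queue=[T5,T6,T1,T3] holders={T2,T4}
Step 13: signal(T4) -> count=0 queue=[T6,T1,T3] holders={T2,T5}
Step 14: signal(T2) -> count=0 queue=[T1,T3] holders={T5,T6}
Step 15: signal(T6) -> count=0 queue=[T3] holders={T1,T5}
Step 16: signal(T5) -> count=0 queue=[] holders={T1,T3}
Step 17: signal(T3) -> count=1 queue=[] holders={T1}
Step 18: wait(T6) -> count=0 queue=[] holders={T1,T6}
Step 19: signal(T1) -> count=1 queue=[] holders={T6}
Final holders: {T6} -> 1 thread(s)

Answer: 1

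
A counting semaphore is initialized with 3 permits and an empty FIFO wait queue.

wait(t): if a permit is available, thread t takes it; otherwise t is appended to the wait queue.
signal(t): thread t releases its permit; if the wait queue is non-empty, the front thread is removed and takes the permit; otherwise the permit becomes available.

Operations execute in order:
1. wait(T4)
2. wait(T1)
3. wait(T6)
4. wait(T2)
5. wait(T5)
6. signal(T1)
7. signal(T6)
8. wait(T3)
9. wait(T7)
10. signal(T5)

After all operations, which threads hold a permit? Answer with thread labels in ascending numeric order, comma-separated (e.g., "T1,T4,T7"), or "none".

Step 1: wait(T4) -> count=2 queue=[] holders={T4}
Step 2: wait(T1) -> count=1 queue=[] holders={T1,T4}
Step 3: wait(T6) -> count=0 queue=[] holders={T1,T4,T6}
Step 4: wait(T2) -> count=0 queue=[T2] holders={T1,T4,T6}
Step 5: wait(T5) -> count=0 queue=[T2,T5] holders={T1,T4,T6}
Step 6: signal(T1) -> count=0 queue=[T5] holders={T2,T4,T6}
Step 7: signal(T6) -> count=0 queue=[] holders={T2,T4,T5}
Step 8: wait(T3) -> count=0 queue=[T3] holders={T2,T4,T5}
Step 9: wait(T7) -> count=0 queue=[T3,T7] holders={T2,T4,T5}
Step 10: signal(T5) -> count=0 queue=[T7] holders={T2,T3,T4}
Final holders: T2,T3,T4

Answer: T2,T3,T4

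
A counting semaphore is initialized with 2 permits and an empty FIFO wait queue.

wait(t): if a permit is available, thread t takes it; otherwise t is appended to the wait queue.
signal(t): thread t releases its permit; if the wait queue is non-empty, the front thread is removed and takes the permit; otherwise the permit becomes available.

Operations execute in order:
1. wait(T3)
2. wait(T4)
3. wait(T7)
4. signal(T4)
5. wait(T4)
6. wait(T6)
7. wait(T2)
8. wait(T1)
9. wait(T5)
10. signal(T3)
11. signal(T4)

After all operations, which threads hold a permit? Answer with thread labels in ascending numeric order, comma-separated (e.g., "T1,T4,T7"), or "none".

Answer: T6,T7

Derivation:
Step 1: wait(T3) -> count=1 queue=[] holders={T3}
Step 2: wait(T4) -> count=0 queue=[] holders={T3,T4}
Step 3: wait(T7) -> count=0 queue=[T7] holders={T3,T4}
Step 4: signal(T4) -> count=0 queue=[] holders={T3,T7}
Step 5: wait(T4) -> count=0 queue=[T4] holders={T3,T7}
Step 6: wait(T6) -> count=0 queue=[T4,T6] holders={T3,T7}
Step 7: wait(T2) -> count=0 queue=[T4,T6,T2] holders={T3,T7}
Step 8: wait(T1) -> count=0 queue=[T4,T6,T2,T1] holders={T3,T7}
Step 9: wait(T5) -> count=0 queue=[T4,T6,T2,T1,T5] holders={T3,T7}
Step 10: signal(T3) -> count=0 queue=[T6,T2,T1,T5] holders={T4,T7}
Step 11: signal(T4) -> count=0 queue=[T2,T1,T5] holders={T6,T7}
Final holders: T6,T7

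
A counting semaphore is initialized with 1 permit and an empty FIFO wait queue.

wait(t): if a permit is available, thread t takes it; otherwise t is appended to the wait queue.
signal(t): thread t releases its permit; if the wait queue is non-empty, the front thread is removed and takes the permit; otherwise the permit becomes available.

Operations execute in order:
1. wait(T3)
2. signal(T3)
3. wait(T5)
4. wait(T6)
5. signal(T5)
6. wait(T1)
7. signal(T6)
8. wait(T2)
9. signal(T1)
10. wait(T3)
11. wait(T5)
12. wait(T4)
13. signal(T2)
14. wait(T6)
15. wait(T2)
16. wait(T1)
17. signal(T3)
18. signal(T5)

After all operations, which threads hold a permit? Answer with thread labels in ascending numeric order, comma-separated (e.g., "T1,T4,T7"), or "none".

Step 1: wait(T3) -> count=0 queue=[] holders={T3}
Step 2: signal(T3) -> count=1 queue=[] holders={none}
Step 3: wait(T5) -> count=0 queue=[] holders={T5}
Step 4: wait(T6) -> count=0 queue=[T6] holders={T5}
Step 5: signal(T5) -> count=0 queue=[] holders={T6}
Step 6: wait(T1) -> count=0 queue=[T1] holders={T6}
Step 7: signal(T6) -> count=0 queue=[] holders={T1}
Step 8: wait(T2) -> count=0 queue=[T2] holders={T1}
Step 9: signal(T1) -> count=0 queue=[] holders={T2}
Step 10: wait(T3) -> count=0 queue=[T3] holders={T2}
Step 11: wait(T5) -> count=0 queue=[T3,T5] holders={T2}
Step 12: wait(T4) -> count=0 queue=[T3,T5,T4] holders={T2}
Step 13: signal(T2) -> count=0 queue=[T5,T4] holders={T3}
Step 14: wait(T6) -> count=0 queue=[T5,T4,T6] holders={T3}
Step 15: wait(T2) -> count=0 queue=[T5,T4,T6,T2] holders={T3}
Step 16: wait(T1) -> count=0 queue=[T5,T4,T6,T2,T1] holders={T3}
Step 17: signal(T3) -> count=0 queue=[T4,T6,T2,T1] holders={T5}
Step 18: signal(T5) -> count=0 queue=[T6,T2,T1] holders={T4}
Final holders: T4

Answer: T4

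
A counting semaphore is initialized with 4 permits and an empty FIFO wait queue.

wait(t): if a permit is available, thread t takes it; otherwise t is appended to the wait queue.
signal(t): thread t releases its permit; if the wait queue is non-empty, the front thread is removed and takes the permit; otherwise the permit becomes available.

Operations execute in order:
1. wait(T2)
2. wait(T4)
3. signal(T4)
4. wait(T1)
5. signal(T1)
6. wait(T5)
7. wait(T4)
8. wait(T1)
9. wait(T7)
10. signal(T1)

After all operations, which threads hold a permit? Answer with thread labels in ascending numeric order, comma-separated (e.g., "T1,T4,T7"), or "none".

Step 1: wait(T2) -> count=3 queue=[] holders={T2}
Step 2: wait(T4) -> count=2 queue=[] holders={T2,T4}
Step 3: signal(T4) -> count=3 queue=[] holders={T2}
Step 4: wait(T1) -> count=2 queue=[] holders={T1,T2}
Step 5: signal(T1) -> count=3 queue=[] holders={T2}
Step 6: wait(T5) -> count=2 queue=[] holders={T2,T5}
Step 7: wait(T4) -> count=1 queue=[] holders={T2,T4,T5}
Step 8: wait(T1) -> count=0 queue=[] holders={T1,T2,T4,T5}
Step 9: wait(T7) -> count=0 queue=[T7] holders={T1,T2,T4,T5}
Step 10: signal(T1) -> count=0 queue=[] holders={T2,T4,T5,T7}
Final holders: T2,T4,T5,T7

Answer: T2,T4,T5,T7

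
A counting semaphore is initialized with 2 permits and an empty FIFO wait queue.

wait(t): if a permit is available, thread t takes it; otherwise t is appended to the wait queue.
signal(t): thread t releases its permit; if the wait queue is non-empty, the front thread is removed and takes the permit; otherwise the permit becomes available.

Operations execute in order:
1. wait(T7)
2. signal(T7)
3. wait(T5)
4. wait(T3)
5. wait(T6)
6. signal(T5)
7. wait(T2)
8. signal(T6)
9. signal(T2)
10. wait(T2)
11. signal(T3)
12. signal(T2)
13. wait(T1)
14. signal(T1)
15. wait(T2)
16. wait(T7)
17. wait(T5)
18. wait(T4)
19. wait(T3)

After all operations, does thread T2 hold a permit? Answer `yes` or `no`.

Step 1: wait(T7) -> count=1 queue=[] holders={T7}
Step 2: signal(T7) -> count=2 queue=[] holders={none}
Step 3: wait(T5) -> count=1 queue=[] holders={T5}
Step 4: wait(T3) -> count=0 queue=[] holders={T3,T5}
Step 5: wait(T6) -> count=0 queue=[T6] holders={T3,T5}
Step 6: signal(T5) -> count=0 queue=[] holders={T3,T6}
Step 7: wait(T2) -> count=0 queue=[T2] holders={T3,T6}
Step 8: signal(T6) -> count=0 queue=[] holders={T2,T3}
Step 9: signal(T2) -> count=1 queue=[] holders={T3}
Step 10: wait(T2) -> count=0 queue=[] holders={T2,T3}
Step 11: signal(T3) -> count=1 queue=[] holders={T2}
Step 12: signal(T2) -> count=2 queue=[] holders={none}
Step 13: wait(T1) -> count=1 queue=[] holders={T1}
Step 14: signal(T1) -> count=2 queue=[] holders={none}
Step 15: wait(T2) -> count=1 queue=[] holders={T2}
Step 16: wait(T7) -> count=0 queue=[] holders={T2,T7}
Step 17: wait(T5) -> count=0 queue=[T5] holders={T2,T7}
Step 18: wait(T4) -> count=0 queue=[T5,T4] holders={T2,T7}
Step 19: wait(T3) -> count=0 queue=[T5,T4,T3] holders={T2,T7}
Final holders: {T2,T7} -> T2 in holders

Answer: yes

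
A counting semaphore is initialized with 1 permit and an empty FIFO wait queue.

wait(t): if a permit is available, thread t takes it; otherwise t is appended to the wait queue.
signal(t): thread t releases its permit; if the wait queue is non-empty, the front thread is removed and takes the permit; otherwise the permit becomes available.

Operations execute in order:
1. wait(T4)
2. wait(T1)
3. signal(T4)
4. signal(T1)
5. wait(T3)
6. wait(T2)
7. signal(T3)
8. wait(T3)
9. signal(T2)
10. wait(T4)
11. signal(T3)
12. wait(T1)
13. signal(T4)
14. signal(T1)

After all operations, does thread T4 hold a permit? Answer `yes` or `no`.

Answer: no

Derivation:
Step 1: wait(T4) -> count=0 queue=[] holders={T4}
Step 2: wait(T1) -> count=0 queue=[T1] holders={T4}
Step 3: signal(T4) -> count=0 queue=[] holders={T1}
Step 4: signal(T1) -> count=1 queue=[] holders={none}
Step 5: wait(T3) -> count=0 queue=[] holders={T3}
Step 6: wait(T2) -> count=0 queue=[T2] holders={T3}
Step 7: signal(T3) -> count=0 queue=[] holders={T2}
Step 8: wait(T3) -> count=0 queue=[T3] holders={T2}
Step 9: signal(T2) -> count=0 queue=[] holders={T3}
Step 10: wait(T4) -> count=0 queue=[T4] holders={T3}
Step 11: signal(T3) -> count=0 queue=[] holders={T4}
Step 12: wait(T1) -> count=0 queue=[T1] holders={T4}
Step 13: signal(T4) -> count=0 queue=[] holders={T1}
Step 14: signal(T1) -> count=1 queue=[] holders={none}
Final holders: {none} -> T4 not in holders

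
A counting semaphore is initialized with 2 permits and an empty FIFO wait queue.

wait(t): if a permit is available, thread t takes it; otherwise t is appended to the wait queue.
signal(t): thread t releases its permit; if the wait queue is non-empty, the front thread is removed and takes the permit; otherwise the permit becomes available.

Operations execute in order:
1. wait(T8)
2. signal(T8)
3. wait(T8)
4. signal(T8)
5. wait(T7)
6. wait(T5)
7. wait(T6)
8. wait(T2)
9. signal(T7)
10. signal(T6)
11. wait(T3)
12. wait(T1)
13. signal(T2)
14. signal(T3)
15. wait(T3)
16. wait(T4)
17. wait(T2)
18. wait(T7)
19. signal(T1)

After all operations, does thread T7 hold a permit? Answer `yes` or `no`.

Answer: no

Derivation:
Step 1: wait(T8) -> count=1 queue=[] holders={T8}
Step 2: signal(T8) -> count=2 queue=[] holders={none}
Step 3: wait(T8) -> count=1 queue=[] holders={T8}
Step 4: signal(T8) -> count=2 queue=[] holders={none}
Step 5: wait(T7) -> count=1 queue=[] holders={T7}
Step 6: wait(T5) -> count=0 queue=[] holders={T5,T7}
Step 7: wait(T6) -> count=0 queue=[T6] holders={T5,T7}
Step 8: wait(T2) -> count=0 queue=[T6,T2] holders={T5,T7}
Step 9: signal(T7) -> count=0 queue=[T2] holders={T5,T6}
Step 10: signal(T6) -> count=0 queue=[] holders={T2,T5}
Step 11: wait(T3) -> count=0 queue=[T3] holders={T2,T5}
Step 12: wait(T1) -> count=0 queue=[T3,T1] holders={T2,T5}
Step 13: signal(T2) -> count=0 queue=[T1] holders={T3,T5}
Step 14: signal(T3) -> count=0 queue=[] holders={T1,T5}
Step 15: wait(T3) -> count=0 queue=[T3] holders={T1,T5}
Step 16: wait(T4) -> count=0 queue=[T3,T4] holders={T1,T5}
Step 17: wait(T2) -> count=0 queue=[T3,T4,T2] holders={T1,T5}
Step 18: wait(T7) -> count=0 queue=[T3,T4,T2,T7] holders={T1,T5}
Step 19: signal(T1) -> count=0 queue=[T4,T2,T7] holders={T3,T5}
Final holders: {T3,T5} -> T7 not in holders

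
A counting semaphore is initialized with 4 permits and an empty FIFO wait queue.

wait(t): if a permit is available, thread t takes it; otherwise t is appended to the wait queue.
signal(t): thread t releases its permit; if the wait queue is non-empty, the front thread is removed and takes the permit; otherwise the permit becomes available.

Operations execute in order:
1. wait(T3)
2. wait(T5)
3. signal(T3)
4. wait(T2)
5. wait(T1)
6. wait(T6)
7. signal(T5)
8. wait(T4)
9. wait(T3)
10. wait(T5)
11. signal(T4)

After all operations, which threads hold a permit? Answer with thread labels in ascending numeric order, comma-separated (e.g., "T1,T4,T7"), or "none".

Answer: T1,T2,T3,T6

Derivation:
Step 1: wait(T3) -> count=3 queue=[] holders={T3}
Step 2: wait(T5) -> count=2 queue=[] holders={T3,T5}
Step 3: signal(T3) -> count=3 queue=[] holders={T5}
Step 4: wait(T2) -> count=2 queue=[] holders={T2,T5}
Step 5: wait(T1) -> count=1 queue=[] holders={T1,T2,T5}
Step 6: wait(T6) -> count=0 queue=[] holders={T1,T2,T5,T6}
Step 7: signal(T5) -> count=1 queue=[] holders={T1,T2,T6}
Step 8: wait(T4) -> count=0 queue=[] holders={T1,T2,T4,T6}
Step 9: wait(T3) -> count=0 queue=[T3] holders={T1,T2,T4,T6}
Step 10: wait(T5) -> count=0 queue=[T3,T5] holders={T1,T2,T4,T6}
Step 11: signal(T4) -> count=0 queue=[T5] holders={T1,T2,T3,T6}
Final holders: T1,T2,T3,T6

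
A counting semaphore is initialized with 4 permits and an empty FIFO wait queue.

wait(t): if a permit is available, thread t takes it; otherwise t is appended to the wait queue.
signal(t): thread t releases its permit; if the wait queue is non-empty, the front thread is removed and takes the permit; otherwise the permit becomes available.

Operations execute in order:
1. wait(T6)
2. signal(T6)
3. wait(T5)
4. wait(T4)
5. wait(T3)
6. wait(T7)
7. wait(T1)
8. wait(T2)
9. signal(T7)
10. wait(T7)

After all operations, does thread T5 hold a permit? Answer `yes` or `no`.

Step 1: wait(T6) -> count=3 queue=[] holders={T6}
Step 2: signal(T6) -> count=4 queue=[] holders={none}
Step 3: wait(T5) -> count=3 queue=[] holders={T5}
Step 4: wait(T4) -> count=2 queue=[] holders={T4,T5}
Step 5: wait(T3) -> count=1 queue=[] holders={T3,T4,T5}
Step 6: wait(T7) -> count=0 queue=[] holders={T3,T4,T5,T7}
Step 7: wait(T1) -> count=0 queue=[T1] holders={T3,T4,T5,T7}
Step 8: wait(T2) -> count=0 queue=[T1,T2] holders={T3,T4,T5,T7}
Step 9: signal(T7) -> count=0 queue=[T2] holders={T1,T3,T4,T5}
Step 10: wait(T7) -> count=0 queue=[T2,T7] holders={T1,T3,T4,T5}
Final holders: {T1,T3,T4,T5} -> T5 in holders

Answer: yes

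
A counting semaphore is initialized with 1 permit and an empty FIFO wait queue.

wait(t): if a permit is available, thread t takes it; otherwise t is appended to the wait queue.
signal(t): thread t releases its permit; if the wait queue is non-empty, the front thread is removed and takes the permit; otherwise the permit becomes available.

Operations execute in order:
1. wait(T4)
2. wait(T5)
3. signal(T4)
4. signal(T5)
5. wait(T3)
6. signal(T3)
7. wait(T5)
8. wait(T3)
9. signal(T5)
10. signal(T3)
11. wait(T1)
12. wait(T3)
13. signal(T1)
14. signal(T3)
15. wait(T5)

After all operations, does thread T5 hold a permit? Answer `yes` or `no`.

Step 1: wait(T4) -> count=0 queue=[] holders={T4}
Step 2: wait(T5) -> count=0 queue=[T5] holders={T4}
Step 3: signal(T4) -> count=0 queue=[] holders={T5}
Step 4: signal(T5) -> count=1 queue=[] holders={none}
Step 5: wait(T3) -> count=0 queue=[] holders={T3}
Step 6: signal(T3) -> count=1 queue=[] holders={none}
Step 7: wait(T5) -> count=0 queue=[] holders={T5}
Step 8: wait(T3) -> count=0 queue=[T3] holders={T5}
Step 9: signal(T5) -> count=0 queue=[] holders={T3}
Step 10: signal(T3) -> count=1 queue=[] holders={none}
Step 11: wait(T1) -> count=0 queue=[] holders={T1}
Step 12: wait(T3) -> count=0 queue=[T3] holders={T1}
Step 13: signal(T1) -> count=0 queue=[] holders={T3}
Step 14: signal(T3) -> count=1 queue=[] holders={none}
Step 15: wait(T5) -> count=0 queue=[] holders={T5}
Final holders: {T5} -> T5 in holders

Answer: yes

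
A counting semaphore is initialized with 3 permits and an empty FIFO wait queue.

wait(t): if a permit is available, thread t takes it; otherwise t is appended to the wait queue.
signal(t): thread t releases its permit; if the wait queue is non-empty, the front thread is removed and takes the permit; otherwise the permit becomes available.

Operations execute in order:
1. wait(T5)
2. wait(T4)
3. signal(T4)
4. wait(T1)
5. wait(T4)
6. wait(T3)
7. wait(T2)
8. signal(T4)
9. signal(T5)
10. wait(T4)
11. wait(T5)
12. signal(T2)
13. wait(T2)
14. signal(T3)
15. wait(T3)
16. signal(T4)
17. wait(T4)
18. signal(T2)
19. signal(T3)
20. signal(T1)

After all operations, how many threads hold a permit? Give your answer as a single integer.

Step 1: wait(T5) -> count=2 queue=[] holders={T5}
Step 2: wait(T4) -> count=1 queue=[] holders={T4,T5}
Step 3: signal(T4) -> count=2 queue=[] holders={T5}
Step 4: wait(T1) -> count=1 queue=[] holders={T1,T5}
Step 5: wait(T4) -> count=0 queue=[] holders={T1,T4,T5}
Step 6: wait(T3) -> count=0 queue=[T3] holders={T1,T4,T5}
Step 7: wait(T2) -> count=0 queue=[T3,T2] holders={T1,T4,T5}
Step 8: signal(T4) -> count=0 queue=[T2] holders={T1,T3,T5}
Step 9: signal(T5) -> count=0 queue=[] holders={T1,T2,T3}
Step 10: wait(T4) -> count=0 queue=[T4] holders={T1,T2,T3}
Step 11: wait(T5) -> count=0 queue=[T4,T5] holders={T1,T2,T3}
Step 12: signal(T2) -> count=0 queue=[T5] holders={T1,T3,T4}
Step 13: wait(T2) -> count=0 queue=[T5,T2] holders={T1,T3,T4}
Step 14: signal(T3) -> count=0 queue=[T2] holders={T1,T4,T5}
Step 15: wait(T3) -> count=0 queue=[T2,T3] holders={T1,T4,T5}
Step 16: signal(T4) -> count=0 queue=[T3] holders={T1,T2,T5}
Step 17: wait(T4) -> count=0 queue=[T3,T4] holders={T1,T2,T5}
Step 18: signal(T2) -> count=0 queue=[T4] holders={T1,T3,T5}
Step 19: signal(T3) -> count=0 queue=[] holders={T1,T4,T5}
Step 20: signal(T1) -> count=1 queue=[] holders={T4,T5}
Final holders: {T4,T5} -> 2 thread(s)

Answer: 2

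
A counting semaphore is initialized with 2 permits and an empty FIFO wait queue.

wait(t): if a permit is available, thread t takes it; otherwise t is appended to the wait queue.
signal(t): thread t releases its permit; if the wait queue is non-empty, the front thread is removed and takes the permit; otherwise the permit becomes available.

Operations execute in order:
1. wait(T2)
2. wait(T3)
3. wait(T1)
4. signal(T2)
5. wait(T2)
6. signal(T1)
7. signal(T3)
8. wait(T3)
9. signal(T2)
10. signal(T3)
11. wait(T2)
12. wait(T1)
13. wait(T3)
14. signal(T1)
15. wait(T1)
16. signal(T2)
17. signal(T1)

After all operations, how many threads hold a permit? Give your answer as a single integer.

Step 1: wait(T2) -> count=1 queue=[] holders={T2}
Step 2: wait(T3) -> count=0 queue=[] holders={T2,T3}
Step 3: wait(T1) -> count=0 queue=[T1] holders={T2,T3}
Step 4: signal(T2) -> count=0 queue=[] holders={T1,T3}
Step 5: wait(T2) -> count=0 queue=[T2] holders={T1,T3}
Step 6: signal(T1) -> count=0 queue=[] holders={T2,T3}
Step 7: signal(T3) -> count=1 queue=[] holders={T2}
Step 8: wait(T3) -> count=0 queue=[] holders={T2,T3}
Step 9: signal(T2) -> count=1 queue=[] holders={T3}
Step 10: signal(T3) -> count=2 queue=[] holders={none}
Step 11: wait(T2) -> count=1 queue=[] holders={T2}
Step 12: wait(T1) -> count=0 queue=[] holders={T1,T2}
Step 13: wait(T3) -> count=0 queue=[T3] holders={T1,T2}
Step 14: signal(T1) -> count=0 queue=[] holders={T2,T3}
Step 15: wait(T1) -> count=0 queue=[T1] holders={T2,T3}
Step 16: signal(T2) -> count=0 queue=[] holders={T1,T3}
Step 17: signal(T1) -> count=1 queue=[] holders={T3}
Final holders: {T3} -> 1 thread(s)

Answer: 1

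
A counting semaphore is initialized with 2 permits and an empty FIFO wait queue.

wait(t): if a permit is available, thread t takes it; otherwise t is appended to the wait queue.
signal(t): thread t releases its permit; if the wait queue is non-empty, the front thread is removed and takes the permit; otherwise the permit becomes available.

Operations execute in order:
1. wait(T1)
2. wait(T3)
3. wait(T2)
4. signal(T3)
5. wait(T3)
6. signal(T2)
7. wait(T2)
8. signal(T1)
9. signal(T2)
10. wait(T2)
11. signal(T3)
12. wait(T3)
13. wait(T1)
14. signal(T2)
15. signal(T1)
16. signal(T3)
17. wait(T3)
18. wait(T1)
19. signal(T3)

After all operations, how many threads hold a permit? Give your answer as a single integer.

Step 1: wait(T1) -> count=1 queue=[] holders={T1}
Step 2: wait(T3) -> count=0 queue=[] holders={T1,T3}
Step 3: wait(T2) -> count=0 queue=[T2] holders={T1,T3}
Step 4: signal(T3) -> count=0 queue=[] holders={T1,T2}
Step 5: wait(T3) -> count=0 queue=[T3] holders={T1,T2}
Step 6: signal(T2) -> count=0 queue=[] holders={T1,T3}
Step 7: wait(T2) -> count=0 queue=[T2] holders={T1,T3}
Step 8: signal(T1) -> count=0 queue=[] holders={T2,T3}
Step 9: signal(T2) -> count=1 queue=[] holders={T3}
Step 10: wait(T2) -> count=0 queue=[] holders={T2,T3}
Step 11: signal(T3) -> count=1 queue=[] holders={T2}
Step 12: wait(T3) -> count=0 queue=[] holders={T2,T3}
Step 13: wait(T1) -> count=0 queue=[T1] holders={T2,T3}
Step 14: signal(T2) -> count=0 queue=[] holders={T1,T3}
Step 15: signal(T1) -> count=1 queue=[] holders={T3}
Step 16: signal(T3) -> count=2 queue=[] holders={none}
Step 17: wait(T3) -> count=1 queue=[] holders={T3}
Step 18: wait(T1) -> count=0 queue=[] holders={T1,T3}
Step 19: signal(T3) -> count=1 queue=[] holders={T1}
Final holders: {T1} -> 1 thread(s)

Answer: 1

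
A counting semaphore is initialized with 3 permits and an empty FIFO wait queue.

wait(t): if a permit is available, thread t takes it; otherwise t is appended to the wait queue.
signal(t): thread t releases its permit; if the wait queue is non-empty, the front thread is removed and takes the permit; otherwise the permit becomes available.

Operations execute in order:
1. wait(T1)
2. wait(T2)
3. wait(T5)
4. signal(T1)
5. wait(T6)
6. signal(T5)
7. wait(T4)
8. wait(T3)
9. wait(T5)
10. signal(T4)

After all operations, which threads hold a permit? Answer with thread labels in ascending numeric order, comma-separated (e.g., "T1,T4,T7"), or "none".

Answer: T2,T3,T6

Derivation:
Step 1: wait(T1) -> count=2 queue=[] holders={T1}
Step 2: wait(T2) -> count=1 queue=[] holders={T1,T2}
Step 3: wait(T5) -> count=0 queue=[] holders={T1,T2,T5}
Step 4: signal(T1) -> count=1 queue=[] holders={T2,T5}
Step 5: wait(T6) -> count=0 queue=[] holders={T2,T5,T6}
Step 6: signal(T5) -> count=1 queue=[] holders={T2,T6}
Step 7: wait(T4) -> count=0 queue=[] holders={T2,T4,T6}
Step 8: wait(T3) -> count=0 queue=[T3] holders={T2,T4,T6}
Step 9: wait(T5) -> count=0 queue=[T3,T5] holders={T2,T4,T6}
Step 10: signal(T4) -> count=0 queue=[T5] holders={T2,T3,T6}
Final holders: T2,T3,T6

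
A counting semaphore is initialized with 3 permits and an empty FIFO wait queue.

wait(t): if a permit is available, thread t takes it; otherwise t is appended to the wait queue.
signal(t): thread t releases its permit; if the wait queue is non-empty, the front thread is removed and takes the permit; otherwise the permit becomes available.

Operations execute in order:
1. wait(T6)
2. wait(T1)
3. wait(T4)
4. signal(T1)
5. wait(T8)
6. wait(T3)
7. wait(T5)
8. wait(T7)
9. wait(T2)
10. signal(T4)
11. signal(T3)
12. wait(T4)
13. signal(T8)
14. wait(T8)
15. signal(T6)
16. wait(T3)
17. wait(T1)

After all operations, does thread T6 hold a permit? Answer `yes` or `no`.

Answer: no

Derivation:
Step 1: wait(T6) -> count=2 queue=[] holders={T6}
Step 2: wait(T1) -> count=1 queue=[] holders={T1,T6}
Step 3: wait(T4) -> count=0 queue=[] holders={T1,T4,T6}
Step 4: signal(T1) -> count=1 queue=[] holders={T4,T6}
Step 5: wait(T8) -> count=0 queue=[] holders={T4,T6,T8}
Step 6: wait(T3) -> count=0 queue=[T3] holders={T4,T6,T8}
Step 7: wait(T5) -> count=0 queue=[T3,T5] holders={T4,T6,T8}
Step 8: wait(T7) -> count=0 queue=[T3,T5,T7] holders={T4,T6,T8}
Step 9: wait(T2) -> count=0 queue=[T3,T5,T7,T2] holders={T4,T6,T8}
Step 10: signal(T4) -> count=0 queue=[T5,T7,T2] holders={T3,T6,T8}
Step 11: signal(T3) -> count=0 queue=[T7,T2] holders={T5,T6,T8}
Step 12: wait(T4) -> count=0 queue=[T7,T2,T4] holders={T5,T6,T8}
Step 13: signal(T8) -> count=0 queue=[T2,T4] holders={T5,T6,T7}
Step 14: wait(T8) -> count=0 queue=[T2,T4,T8] holders={T5,T6,T7}
Step 15: signal(T6) -> count=0 queue=[T4,T8] holders={T2,T5,T7}
Step 16: wait(T3) -> count=0 queue=[T4,T8,T3] holders={T2,T5,T7}
Step 17: wait(T1) -> count=0 queue=[T4,T8,T3,T1] holders={T2,T5,T7}
Final holders: {T2,T5,T7} -> T6 not in holders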